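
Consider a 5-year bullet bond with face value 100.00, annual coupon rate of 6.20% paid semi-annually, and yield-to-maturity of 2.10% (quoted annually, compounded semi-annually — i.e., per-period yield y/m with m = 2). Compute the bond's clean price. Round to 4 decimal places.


Answer: Price = 119.3642

Derivation:
Coupon per period c = face * coupon_rate / m = 3.100000
Periods per year m = 2; per-period yield y/m = 0.010500
Number of cashflows N = 10
Cashflows (t years, CF_t, discount factor 1/(1+y/m)^(m*t), PV):
  t = 0.5000: CF_t = 3.100000, DF = 0.989609, PV = 3.067788
  t = 1.0000: CF_t = 3.100000, DF = 0.979326, PV = 3.035911
  t = 1.5000: CF_t = 3.100000, DF = 0.969150, PV = 3.004365
  t = 2.0000: CF_t = 3.100000, DF = 0.959080, PV = 2.973147
  t = 2.5000: CF_t = 3.100000, DF = 0.949114, PV = 2.942254
  t = 3.0000: CF_t = 3.100000, DF = 0.939252, PV = 2.911681
  t = 3.5000: CF_t = 3.100000, DF = 0.929492, PV = 2.881426
  t = 4.0000: CF_t = 3.100000, DF = 0.919834, PV = 2.851485
  t = 4.5000: CF_t = 3.100000, DF = 0.910276, PV = 2.821856
  t = 5.0000: CF_t = 103.100000, DF = 0.900818, PV = 92.874286
Price P = sum_t PV_t = 119.364200


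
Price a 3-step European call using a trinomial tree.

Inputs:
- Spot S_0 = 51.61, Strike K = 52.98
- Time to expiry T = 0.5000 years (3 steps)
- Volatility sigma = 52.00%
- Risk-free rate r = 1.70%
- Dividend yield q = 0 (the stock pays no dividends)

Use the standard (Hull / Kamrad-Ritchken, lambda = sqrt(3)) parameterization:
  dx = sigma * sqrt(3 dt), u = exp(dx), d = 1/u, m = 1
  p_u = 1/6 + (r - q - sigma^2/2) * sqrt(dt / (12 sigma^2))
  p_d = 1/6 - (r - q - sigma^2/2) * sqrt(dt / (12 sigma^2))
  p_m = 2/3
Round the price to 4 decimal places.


Answer: Price = V(0,0) = 6.6313

Derivation:
dt = T/N = 0.166667; dx = sigma*sqrt(3*dt) = 0.367696
u = exp(dx) = 1.444402; d = 1/u = 0.692328
p_u = 0.139878, p_m = 0.666667, p_d = 0.193455
Discount per step: exp(-r*dt) = 0.997171
Stock lattice S(k, j) with j the centered position index:
  k=0: S(0,+0) = 51.6100
  k=1: S(1,-1) = 35.7310; S(1,+0) = 51.6100; S(1,+1) = 74.5456
  k=2: S(2,-2) = 24.7376; S(2,-1) = 35.7310; S(2,+0) = 51.6100; S(2,+1) = 74.5456; S(2,+2) = 107.6738
  k=3: S(3,-3) = 17.1265; S(3,-2) = 24.7376; S(3,-1) = 35.7310; S(3,+0) = 51.6100; S(3,+1) = 74.5456; S(3,+2) = 107.6738; S(3,+3) = 155.5243
Terminal payoffs V(N, j) = max(S_T - K, 0):
  V(3,-3) = 0.000000; V(3,-2) = 0.000000; V(3,-1) = 0.000000; V(3,+0) = 0.000000; V(3,+1) = 21.565597; V(3,+2) = 54.693824; V(3,+3) = 102.544306
Backward induction: V(k, j) = exp(-r*dt) * [p_u * V(k+1, j+1) + p_m * V(k+1, j) + p_d * V(k+1, j-1)]
  V(2,-2) = exp(-r*dt) * [p_u*0.000000 + p_m*0.000000 + p_d*0.000000] = 0.000000
  V(2,-1) = exp(-r*dt) * [p_u*0.000000 + p_m*0.000000 + p_d*0.000000] = 0.000000
  V(2,+0) = exp(-r*dt) * [p_u*21.565597 + p_m*0.000000 + p_d*0.000000] = 3.008022
  V(2,+1) = exp(-r*dt) * [p_u*54.693824 + p_m*21.565597 + p_d*0.000000] = 21.965215
  V(2,+2) = exp(-r*dt) * [p_u*102.544306 + p_m*54.693824 + p_d*21.565597] = 54.822686
  V(1,-1) = exp(-r*dt) * [p_u*3.008022 + p_m*0.000000 + p_d*0.000000] = 0.419566
  V(1,+0) = exp(-r*dt) * [p_u*21.965215 + p_m*3.008022 + p_d*0.000000] = 5.063436
  V(1,+1) = exp(-r*dt) * [p_u*54.822686 + p_m*21.965215 + p_d*3.008022] = 22.829118
  V(0,+0) = exp(-r*dt) * [p_u*22.829118 + p_m*5.063436 + p_d*0.419566] = 6.631272


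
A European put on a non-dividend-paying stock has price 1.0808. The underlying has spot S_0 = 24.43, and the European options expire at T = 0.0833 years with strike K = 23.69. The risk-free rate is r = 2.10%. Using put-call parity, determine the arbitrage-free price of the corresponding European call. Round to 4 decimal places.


Put-call parity: C - P = S_0 * exp(-qT) - K * exp(-rT).
S_0 * exp(-qT) = 24.4300 * 1.00000000 = 24.43000000
K * exp(-rT) = 23.6900 * 0.99825223 = 23.64859531
C = P + S*exp(-qT) - K*exp(-rT)
C = 1.0808 + 24.43000000 - 23.64859531 = 1.8622

Answer: Call price = 1.8622


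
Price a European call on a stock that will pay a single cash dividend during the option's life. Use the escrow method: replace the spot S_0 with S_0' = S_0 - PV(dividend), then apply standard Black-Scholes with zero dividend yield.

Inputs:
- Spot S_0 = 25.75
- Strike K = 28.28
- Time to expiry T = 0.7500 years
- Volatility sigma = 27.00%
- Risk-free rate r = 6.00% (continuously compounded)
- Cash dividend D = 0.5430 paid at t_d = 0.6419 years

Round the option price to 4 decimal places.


PV(D) = D * exp(-r * t_d) = 0.5430 * 0.96221823 = 0.52248450
S_0' = S_0 - PV(D) = 25.7500 - 0.52248450 = 25.22751550
d1 = (ln(S_0'/K) + (r + sigma^2/2)*T) / (sigma*sqrt(T)) = -0.17911568
d2 = d1 - sigma*sqrt(T) = -0.41294254
exp(-rT) = 0.95599748
N(d1) = 0.42892343; N(d2) = 0.33982436
C = S_0' * N(d1) - K * exp(-rT) * N(d2) = 25.22751550 * 0.42892343 - 28.2800 * 0.95599748 * 0.33982436 = 1.6333

Answer: Price = 1.6333


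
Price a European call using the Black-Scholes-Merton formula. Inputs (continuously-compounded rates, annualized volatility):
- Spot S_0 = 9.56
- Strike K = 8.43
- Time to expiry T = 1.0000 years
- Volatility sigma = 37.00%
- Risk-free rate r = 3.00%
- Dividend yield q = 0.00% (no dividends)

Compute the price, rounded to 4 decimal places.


d1 = (ln(S/K) + (r - q + 0.5*sigma^2) * T) / (sigma * sqrt(T)) = 0.60605664
d2 = d1 - sigma * sqrt(T) = 0.23605664
exp(-rT) = 0.97044553; exp(-qT) = 1.00000000
C = S_0 * exp(-qT) * N(d1) - K * exp(-rT) * N(d2)
N(d1) = 0.72776143; N(d2) = 0.59330564
C = 9.5600 * 1.00000000 * 0.72776143 - 8.4300 * 0.97044553 * 0.59330564 = 2.1037

Answer: Price = 2.1037


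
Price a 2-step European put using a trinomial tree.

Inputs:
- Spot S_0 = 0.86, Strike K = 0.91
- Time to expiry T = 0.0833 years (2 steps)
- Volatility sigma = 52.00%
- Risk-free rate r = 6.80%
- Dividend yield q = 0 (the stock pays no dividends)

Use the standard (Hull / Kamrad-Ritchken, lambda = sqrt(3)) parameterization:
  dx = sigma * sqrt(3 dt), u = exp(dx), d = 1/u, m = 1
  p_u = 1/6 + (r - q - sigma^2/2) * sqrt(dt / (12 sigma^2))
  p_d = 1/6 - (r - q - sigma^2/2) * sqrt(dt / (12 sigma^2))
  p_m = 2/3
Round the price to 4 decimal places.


dt = T/N = 0.041650; dx = sigma*sqrt(3*dt) = 0.183811
u = exp(dx) = 1.201789; d = 1/u = 0.832093
p_u = 0.159053, p_m = 0.666667, p_d = 0.174280
Discount per step: exp(-r*dt) = 0.997172
Stock lattice S(k, j) with j the centered position index:
  k=0: S(0,+0) = 0.8600
  k=1: S(1,-1) = 0.7156; S(1,+0) = 0.8600; S(1,+1) = 1.0335
  k=2: S(2,-2) = 0.5954; S(2,-1) = 0.7156; S(2,+0) = 0.8600; S(2,+1) = 1.0335; S(2,+2) = 1.2421
Terminal payoffs V(N, j) = max(K - S_T, 0):
  V(2,-2) = 0.314554; V(2,-1) = 0.194400; V(2,+0) = 0.050000; V(2,+1) = 0.000000; V(2,+2) = 0.000000
Backward induction: V(k, j) = exp(-r*dt) * [p_u * V(k+1, j+1) + p_m * V(k+1, j) + p_d * V(k+1, j-1)]
  V(1,-1) = exp(-r*dt) * [p_u*0.050000 + p_m*0.194400 + p_d*0.314554] = 0.191829
  V(1,+0) = exp(-r*dt) * [p_u*0.000000 + p_m*0.050000 + p_d*0.194400] = 0.067023
  V(1,+1) = exp(-r*dt) * [p_u*0.000000 + p_m*0.000000 + p_d*0.050000] = 0.008689
  V(0,+0) = exp(-r*dt) * [p_u*0.008689 + p_m*0.067023 + p_d*0.191829] = 0.079271

Answer: Price = V(0,0) = 0.0793


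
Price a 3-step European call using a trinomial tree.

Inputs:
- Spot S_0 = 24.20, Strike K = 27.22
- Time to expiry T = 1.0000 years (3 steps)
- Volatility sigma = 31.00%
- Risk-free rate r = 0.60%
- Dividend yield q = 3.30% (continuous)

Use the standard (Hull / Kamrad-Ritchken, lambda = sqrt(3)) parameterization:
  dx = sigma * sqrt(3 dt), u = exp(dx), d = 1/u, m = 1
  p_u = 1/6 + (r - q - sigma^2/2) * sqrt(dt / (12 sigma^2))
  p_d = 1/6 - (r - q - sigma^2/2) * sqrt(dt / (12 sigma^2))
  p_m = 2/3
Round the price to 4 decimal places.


Answer: Price = V(0,0) = 1.6556

Derivation:
dt = T/N = 0.333333; dx = sigma*sqrt(3*dt) = 0.310000
u = exp(dx) = 1.363425; d = 1/u = 0.733447
p_u = 0.126317, p_m = 0.666667, p_d = 0.207016
Discount per step: exp(-r*dt) = 0.998002
Stock lattice S(k, j) with j the centered position index:
  k=0: S(0,+0) = 24.2000
  k=1: S(1,-1) = 17.7494; S(1,+0) = 24.2000; S(1,+1) = 32.9949
  k=2: S(2,-2) = 13.0183; S(2,-1) = 17.7494; S(2,+0) = 24.2000; S(2,+1) = 32.9949; S(2,+2) = 44.9861
  k=3: S(3,-3) = 9.5482; S(3,-2) = 13.0183; S(3,-1) = 17.7494; S(3,+0) = 24.2000; S(3,+1) = 32.9949; S(3,+2) = 44.9861; S(3,+3) = 61.3351
Terminal payoffs V(N, j) = max(S_T - K, 0):
  V(3,-3) = 0.000000; V(3,-2) = 0.000000; V(3,-1) = 0.000000; V(3,+0) = 0.000000; V(3,+1) = 5.774888; V(3,+2) = 17.766059; V(3,+3) = 34.115122
Backward induction: V(k, j) = exp(-r*dt) * [p_u * V(k+1, j+1) + p_m * V(k+1, j) + p_d * V(k+1, j-1)]
  V(2,-2) = exp(-r*dt) * [p_u*0.000000 + p_m*0.000000 + p_d*0.000000] = 0.000000
  V(2,-1) = exp(-r*dt) * [p_u*0.000000 + p_m*0.000000 + p_d*0.000000] = 0.000000
  V(2,+0) = exp(-r*dt) * [p_u*5.774888 + p_m*0.000000 + p_d*0.000000] = 0.728010
  V(2,+1) = exp(-r*dt) * [p_u*17.766059 + p_m*5.774888 + p_d*0.000000] = 6.081908
  V(2,+2) = exp(-r*dt) * [p_u*34.115122 + p_m*17.766059 + p_d*5.774888] = 17.314198
  V(1,-1) = exp(-r*dt) * [p_u*0.728010 + p_m*0.000000 + p_d*0.000000] = 0.091776
  V(1,+0) = exp(-r*dt) * [p_u*6.081908 + p_m*0.728010 + p_d*0.000000] = 1.251085
  V(1,+1) = exp(-r*dt) * [p_u*17.314198 + p_m*6.081908 + p_d*0.728010] = 6.379624
  V(0,+0) = exp(-r*dt) * [p_u*6.379624 + p_m*1.251085 + p_d*0.091776] = 1.655598


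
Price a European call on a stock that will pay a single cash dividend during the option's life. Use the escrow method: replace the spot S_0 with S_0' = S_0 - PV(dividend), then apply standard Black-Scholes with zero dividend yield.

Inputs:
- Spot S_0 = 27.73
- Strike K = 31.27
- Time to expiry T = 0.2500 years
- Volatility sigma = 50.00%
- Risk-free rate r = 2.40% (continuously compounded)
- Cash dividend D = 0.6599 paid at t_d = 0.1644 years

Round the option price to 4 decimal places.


Answer: Price = 1.3150

Derivation:
PV(D) = D * exp(-r * t_d) = 0.6599 * 0.99606217 = 0.65730143
S_0' = S_0 - PV(D) = 27.7300 - 0.65730143 = 27.07269857
d1 = (ln(S_0'/K) + (r + sigma^2/2)*T) / (sigma*sqrt(T)) = -0.42753354
d2 = d1 - sigma*sqrt(T) = -0.67753354
exp(-rT) = 0.99401796
N(d1) = 0.33449538; N(d2) = 0.24903375
C = S_0' * N(d1) - K * exp(-rT) * N(d2) = 27.07269857 * 0.33449538 - 31.2700 * 0.99401796 * 0.24903375 = 1.3150


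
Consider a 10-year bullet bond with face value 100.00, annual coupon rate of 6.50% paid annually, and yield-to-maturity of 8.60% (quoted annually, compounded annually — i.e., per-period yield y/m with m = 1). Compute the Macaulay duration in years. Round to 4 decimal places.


Answer: Macaulay duration = 7.4544 years

Derivation:
Coupon per period c = face * coupon_rate / m = 6.500000
Periods per year m = 1; per-period yield y/m = 0.086000
Number of cashflows N = 10
Cashflows (t years, CF_t, discount factor 1/(1+y/m)^(m*t), PV):
  t = 1.0000: CF_t = 6.500000, DF = 0.920810, PV = 5.985267
  t = 2.0000: CF_t = 6.500000, DF = 0.847892, PV = 5.511296
  t = 3.0000: CF_t = 6.500000, DF = 0.780747, PV = 5.074858
  t = 4.0000: CF_t = 6.500000, DF = 0.718920, PV = 4.672981
  t = 5.0000: CF_t = 6.500000, DF = 0.661989, PV = 4.302929
  t = 6.0000: CF_t = 6.500000, DF = 0.609566, PV = 3.962182
  t = 7.0000: CF_t = 6.500000, DF = 0.561295, PV = 3.648418
  t = 8.0000: CF_t = 6.500000, DF = 0.516846, PV = 3.359501
  t = 9.0000: CF_t = 6.500000, DF = 0.475917, PV = 3.093463
  t = 10.0000: CF_t = 106.500000, DF = 0.438230, PV = 46.671457
Price P = sum_t PV_t = 86.282352
Macaulay numerator sum_t t * PV_t:
  t * PV_t at t = 1.0000: 5.985267
  t * PV_t at t = 2.0000: 11.022591
  t * PV_t at t = 3.0000: 15.224574
  t * PV_t at t = 4.0000: 18.691926
  t * PV_t at t = 5.0000: 21.514647
  t * PV_t at t = 6.0000: 23.773091
  t * PV_t at t = 7.0000: 25.538925
  t * PV_t at t = 8.0000: 26.876007
  t * PV_t at t = 9.0000: 27.841167
  t * PV_t at t = 10.0000: 466.714566
Macaulay duration D = (sum_t t * PV_t) / P = 643.182762 / 86.282352 = 7.454395


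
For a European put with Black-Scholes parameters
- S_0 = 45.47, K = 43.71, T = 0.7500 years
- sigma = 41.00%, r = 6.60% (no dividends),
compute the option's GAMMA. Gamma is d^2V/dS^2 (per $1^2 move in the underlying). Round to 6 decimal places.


Answer: Gamma = 0.022546

Derivation:
d1 = 0.4281217254; d2 = 0.0730513099
phi(d1) = 0.3640068332; exp(-qT) = 1.0000000000; exp(-rT) = 0.9517051581
Gamma = exp(-qT) * phi(d1) / (S * sigma * sqrt(T)) = 1.0000000000 * 0.3640068332 / (45.4700 * 0.4100 * 0.8660254038) = 0.022546


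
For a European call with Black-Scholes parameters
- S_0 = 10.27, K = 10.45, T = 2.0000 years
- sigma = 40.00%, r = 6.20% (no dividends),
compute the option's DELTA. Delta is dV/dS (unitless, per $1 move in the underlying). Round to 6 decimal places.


Answer: Delta = 0.681298

Derivation:
d1 = 0.4713309443; d2 = -0.0943544806
phi(d1) = 0.3570016188; exp(-qT) = 1.0000000000; exp(-rT) = 0.8833798409
N(d1) = 0.6812977894
Delta = exp(-qT) * N(d1) = 1.0000000000 * 0.6812977894 = 0.681298


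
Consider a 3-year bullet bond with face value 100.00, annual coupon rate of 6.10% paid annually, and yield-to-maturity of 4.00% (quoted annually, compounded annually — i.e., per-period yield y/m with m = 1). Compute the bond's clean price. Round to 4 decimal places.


Coupon per period c = face * coupon_rate / m = 6.100000
Periods per year m = 1; per-period yield y/m = 0.040000
Number of cashflows N = 3
Cashflows (t years, CF_t, discount factor 1/(1+y/m)^(m*t), PV):
  t = 1.0000: CF_t = 6.100000, DF = 0.961538, PV = 5.865385
  t = 2.0000: CF_t = 6.100000, DF = 0.924556, PV = 5.639793
  t = 3.0000: CF_t = 106.100000, DF = 0.888996, PV = 94.322514
Price P = sum_t PV_t = 105.827691

Answer: Price = 105.8277


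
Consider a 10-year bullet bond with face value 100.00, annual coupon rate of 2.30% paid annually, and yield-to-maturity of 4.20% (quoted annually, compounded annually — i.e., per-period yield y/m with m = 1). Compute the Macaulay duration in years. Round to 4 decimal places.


Coupon per period c = face * coupon_rate / m = 2.300000
Periods per year m = 1; per-period yield y/m = 0.042000
Number of cashflows N = 10
Cashflows (t years, CF_t, discount factor 1/(1+y/m)^(m*t), PV):
  t = 1.0000: CF_t = 2.300000, DF = 0.959693, PV = 2.207294
  t = 2.0000: CF_t = 2.300000, DF = 0.921010, PV = 2.118324
  t = 3.0000: CF_t = 2.300000, DF = 0.883887, PV = 2.032941
  t = 4.0000: CF_t = 2.300000, DF = 0.848260, PV = 1.950999
  t = 5.0000: CF_t = 2.300000, DF = 0.814069, PV = 1.872360
  t = 6.0000: CF_t = 2.300000, DF = 0.781257, PV = 1.796890
  t = 7.0000: CF_t = 2.300000, DF = 0.749766, PV = 1.724463
  t = 8.0000: CF_t = 2.300000, DF = 0.719545, PV = 1.654955
  t = 9.0000: CF_t = 2.300000, DF = 0.690543, PV = 1.588248
  t = 10.0000: CF_t = 102.300000, DF = 0.662709, PV = 67.795122
Price P = sum_t PV_t = 84.741594
Macaulay numerator sum_t t * PV_t:
  t * PV_t at t = 1.0000: 2.207294
  t * PV_t at t = 2.0000: 4.236648
  t * PV_t at t = 3.0000: 6.098822
  t * PV_t at t = 4.0000: 7.803994
  t * PV_t at t = 5.0000: 9.361798
  t * PV_t at t = 6.0000: 10.781341
  t * PV_t at t = 7.0000: 12.071239
  t * PV_t at t = 8.0000: 13.239637
  t * PV_t at t = 9.0000: 14.294234
  t * PV_t at t = 10.0000: 677.951216
Macaulay duration D = (sum_t t * PV_t) / P = 758.046221 / 84.741594 = 8.945385

Answer: Macaulay duration = 8.9454 years


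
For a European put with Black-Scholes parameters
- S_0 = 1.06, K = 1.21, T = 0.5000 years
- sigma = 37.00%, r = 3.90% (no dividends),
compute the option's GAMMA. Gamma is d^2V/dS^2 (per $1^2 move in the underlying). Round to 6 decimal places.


d1 = -0.3005259299; d2 = -0.5621554389
phi(d1) = 0.3813275925; exp(-qT) = 1.0000000000; exp(-rT) = 0.9806888952
Gamma = exp(-qT) * phi(d1) / (S * sigma * sqrt(T)) = 1.0000000000 * 0.3813275925 / (1.0600 * 0.3700 * 0.7071067812) = 1.375009

Answer: Gamma = 1.375009


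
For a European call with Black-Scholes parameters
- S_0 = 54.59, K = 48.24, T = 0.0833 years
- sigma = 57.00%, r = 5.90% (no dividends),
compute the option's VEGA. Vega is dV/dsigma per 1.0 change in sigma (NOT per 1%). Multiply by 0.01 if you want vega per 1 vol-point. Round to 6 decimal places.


Answer: Vega = 4.328257

Derivation:
d1 = 0.8638216195; d2 = 0.6993097050
phi(d1) = 0.2747118831; exp(-qT) = 1.0000000000; exp(-rT) = 0.9950973574
Vega = S * exp(-qT) * phi(d1) * sqrt(T) = 54.5900 * 1.0000000000 * 0.2747118831 * 0.2886173938 = 4.328257


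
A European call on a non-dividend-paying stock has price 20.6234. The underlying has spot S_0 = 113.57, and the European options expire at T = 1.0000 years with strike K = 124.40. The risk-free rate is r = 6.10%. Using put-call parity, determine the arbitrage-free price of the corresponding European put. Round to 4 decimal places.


Put-call parity: C - P = S_0 * exp(-qT) - K * exp(-rT).
S_0 * exp(-qT) = 113.5700 * 1.00000000 = 113.57000000
K * exp(-rT) = 124.4000 * 0.94082324 = 117.03841103
P = C - S*exp(-qT) + K*exp(-rT)
P = 20.6234 - 113.57000000 + 117.03841103 = 24.0918

Answer: Put price = 24.0918


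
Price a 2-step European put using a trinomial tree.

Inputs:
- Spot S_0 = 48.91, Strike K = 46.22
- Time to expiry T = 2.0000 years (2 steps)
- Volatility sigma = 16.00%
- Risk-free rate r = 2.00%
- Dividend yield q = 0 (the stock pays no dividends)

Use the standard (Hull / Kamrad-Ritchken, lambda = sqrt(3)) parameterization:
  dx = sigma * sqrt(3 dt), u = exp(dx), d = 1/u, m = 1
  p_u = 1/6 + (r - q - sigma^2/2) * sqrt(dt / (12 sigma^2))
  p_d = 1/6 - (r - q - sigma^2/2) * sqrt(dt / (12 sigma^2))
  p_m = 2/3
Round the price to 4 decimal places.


dt = T/N = 1.000000; dx = sigma*sqrt(3*dt) = 0.277128
u = exp(dx) = 1.319335; d = 1/u = 0.757957
p_u = 0.179657, p_m = 0.666667, p_d = 0.153676
Discount per step: exp(-r*dt) = 0.980199
Stock lattice S(k, j) with j the centered position index:
  k=0: S(0,+0) = 48.9100
  k=1: S(1,-1) = 37.0717; S(1,+0) = 48.9100; S(1,+1) = 64.5287
  k=2: S(2,-2) = 28.0988; S(2,-1) = 37.0717; S(2,+0) = 48.9100; S(2,+1) = 64.5287; S(2,+2) = 85.1350
Terminal payoffs V(N, j) = max(K - S_T, 0):
  V(2,-2) = 18.121235; V(2,-1) = 9.148305; V(2,+0) = 0.000000; V(2,+1) = 0.000000; V(2,+2) = 0.000000
Backward induction: V(k, j) = exp(-r*dt) * [p_u * V(k+1, j+1) + p_m * V(k+1, j) + p_d * V(k+1, j-1)]
  V(1,-1) = exp(-r*dt) * [p_u*0.000000 + p_m*9.148305 + p_d*18.121235] = 8.707765
  V(1,+0) = exp(-r*dt) * [p_u*0.000000 + p_m*0.000000 + p_d*9.148305] = 1.378039
  V(1,+1) = exp(-r*dt) * [p_u*0.000000 + p_m*0.000000 + p_d*0.000000] = 0.000000
  V(0,+0) = exp(-r*dt) * [p_u*0.000000 + p_m*1.378039 + p_d*8.707765] = 2.212181

Answer: Price = V(0,0) = 2.2122


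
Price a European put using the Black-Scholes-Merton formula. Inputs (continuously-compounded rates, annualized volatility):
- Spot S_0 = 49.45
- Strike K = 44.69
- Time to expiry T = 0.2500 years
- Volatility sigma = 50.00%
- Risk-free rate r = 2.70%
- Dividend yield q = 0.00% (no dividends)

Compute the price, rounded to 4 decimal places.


Answer: Price = 2.5629

Derivation:
d1 = (ln(S/K) + (r - q + 0.5*sigma^2) * T) / (sigma * sqrt(T)) = 0.55684918
d2 = d1 - sigma * sqrt(T) = 0.30684918
exp(-rT) = 0.99327273; exp(-qT) = 1.00000000
P = K * exp(-rT) * N(-d2) - S_0 * exp(-qT) * N(-d1)
N(-d1) = 0.28881524; N(-d2) = 0.37947909
P = 44.6900 * 0.99327273 * 0.37947909 - 49.4500 * 1.00000000 * 0.28881524 = 2.5629


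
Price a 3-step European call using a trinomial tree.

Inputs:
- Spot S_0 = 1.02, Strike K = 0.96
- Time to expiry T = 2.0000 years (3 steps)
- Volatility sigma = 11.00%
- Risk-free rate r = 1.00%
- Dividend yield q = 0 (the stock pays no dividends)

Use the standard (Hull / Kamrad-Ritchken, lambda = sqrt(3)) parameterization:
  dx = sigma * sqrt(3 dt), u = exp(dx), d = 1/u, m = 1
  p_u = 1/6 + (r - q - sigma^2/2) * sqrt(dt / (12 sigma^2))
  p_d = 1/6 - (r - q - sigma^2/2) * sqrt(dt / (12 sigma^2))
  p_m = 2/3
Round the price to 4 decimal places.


dt = T/N = 0.666667; dx = sigma*sqrt(3*dt) = 0.155563
u = exp(dx) = 1.168316; d = 1/u = 0.855933
p_u = 0.175131, p_m = 0.666667, p_d = 0.158203
Discount per step: exp(-r*dt) = 0.993356
Stock lattice S(k, j) with j the centered position index:
  k=0: S(0,+0) = 1.0200
  k=1: S(1,-1) = 0.8731; S(1,+0) = 1.0200; S(1,+1) = 1.1917
  k=2: S(2,-2) = 0.7473; S(2,-1) = 0.8731; S(2,+0) = 1.0200; S(2,+1) = 1.1917; S(2,+2) = 1.3923
  k=3: S(3,-3) = 0.6396; S(3,-2) = 0.7473; S(3,-1) = 0.8731; S(3,+0) = 1.0200; S(3,+1) = 1.1917; S(3,+2) = 1.3923; S(3,+3) = 1.6266
Terminal payoffs V(N, j) = max(S_T - K, 0):
  V(3,-3) = 0.000000; V(3,-2) = 0.000000; V(3,-1) = 0.000000; V(3,+0) = 0.060000; V(3,+1) = 0.231682; V(3,+2) = 0.432262; V(3,+3) = 0.666602
Backward induction: V(k, j) = exp(-r*dt) * [p_u * V(k+1, j+1) + p_m * V(k+1, j) + p_d * V(k+1, j-1)]
  V(2,-2) = exp(-r*dt) * [p_u*0.000000 + p_m*0.000000 + p_d*0.000000] = 0.000000
  V(2,-1) = exp(-r*dt) * [p_u*0.060000 + p_m*0.000000 + p_d*0.000000] = 0.010438
  V(2,+0) = exp(-r*dt) * [p_u*0.231682 + p_m*0.060000 + p_d*0.000000] = 0.080039
  V(2,+1) = exp(-r*dt) * [p_u*0.432262 + p_m*0.231682 + p_d*0.060000] = 0.238057
  V(2,+2) = exp(-r*dt) * [p_u*0.666602 + p_m*0.432262 + p_d*0.231682] = 0.438636
  V(1,-1) = exp(-r*dt) * [p_u*0.080039 + p_m*0.010438 + p_d*0.000000] = 0.020837
  V(1,+0) = exp(-r*dt) * [p_u*0.238057 + p_m*0.080039 + p_d*0.010438] = 0.096059
  V(1,+1) = exp(-r*dt) * [p_u*0.438636 + p_m*0.238057 + p_d*0.080039] = 0.246537
  V(0,+0) = exp(-r*dt) * [p_u*0.246537 + p_m*0.096059 + p_d*0.020837] = 0.109778

Answer: Price = V(0,0) = 0.1098


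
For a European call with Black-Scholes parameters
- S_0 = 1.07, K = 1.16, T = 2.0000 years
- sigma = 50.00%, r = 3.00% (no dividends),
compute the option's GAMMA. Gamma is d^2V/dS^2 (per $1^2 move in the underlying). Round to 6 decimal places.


Answer: Gamma = 0.500287

Derivation:
d1 = 0.3241923985; d2 = -0.3829143827
phi(d1) = 0.3785190456; exp(-qT) = 1.0000000000; exp(-rT) = 0.9417645336
Gamma = exp(-qT) * phi(d1) / (S * sigma * sqrt(T)) = 1.0000000000 * 0.3785190456 / (1.0700 * 0.5000 * 1.4142135624) = 0.500287


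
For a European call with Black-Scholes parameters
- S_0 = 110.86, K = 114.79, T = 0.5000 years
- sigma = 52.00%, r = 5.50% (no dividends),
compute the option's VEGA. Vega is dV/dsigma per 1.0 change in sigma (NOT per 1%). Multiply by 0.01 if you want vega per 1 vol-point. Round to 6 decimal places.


Answer: Vega = 30.855811

Derivation:
d1 = 0.1638958530; d2 = -0.2037996732
phi(d1) = 0.3936199384; exp(-qT) = 1.0000000000; exp(-rT) = 0.9728746826
Vega = S * exp(-qT) * phi(d1) * sqrt(T) = 110.8600 * 1.0000000000 * 0.3936199384 * 0.7071067812 = 30.855811


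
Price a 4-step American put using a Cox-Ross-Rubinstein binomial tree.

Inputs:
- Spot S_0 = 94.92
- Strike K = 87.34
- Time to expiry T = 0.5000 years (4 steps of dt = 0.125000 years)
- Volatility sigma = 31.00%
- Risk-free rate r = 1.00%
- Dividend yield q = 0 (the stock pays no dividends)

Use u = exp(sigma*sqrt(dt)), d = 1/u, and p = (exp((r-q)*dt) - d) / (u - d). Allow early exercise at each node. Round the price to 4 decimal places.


dt = T/N = 0.125000
u = exp(sigma*sqrt(dt)) = 1.115833; d = 1/u = 0.896191
p = (exp((r-q)*dt) - d) / (u - d) = 0.478322
Discount per step: exp(-r*dt) = 0.998751
Stock lattice S(k, i) with i counting down-moves:
  k=0: S(0,0) = 94.9200
  k=1: S(1,0) = 105.9149; S(1,1) = 85.0665
  k=2: S(2,0) = 118.1834; S(2,1) = 94.9200; S(2,2) = 76.2358
  k=3: S(3,0) = 131.8730; S(3,1) = 105.9149; S(3,2) = 85.0665; S(3,3) = 68.3219
  k=4: S(4,0) = 147.1483; S(4,1) = 118.1834; S(4,2) = 94.9200; S(4,3) = 76.2358; S(4,4) = 61.2294
Terminal payoffs V(N, i) = max(K - S_T, 0):
  V(4,0) = 0.000000; V(4,1) = 0.000000; V(4,2) = 0.000000; V(4,3) = 11.104188; V(4,4) = 26.110553
Backward induction: V(k, i) = exp(-r*dt) * [p * V(k+1, i) + (1-p) * V(k+1, i+1)]; then take max(V_cont, immediate exercise) for American.
  V(3,0) = exp(-r*dt) * [p*0.000000 + (1-p)*0.000000] = 0.000000; exercise = 0.000000; V(3,0) = max -> 0.000000
  V(3,1) = exp(-r*dt) * [p*0.000000 + (1-p)*0.000000] = 0.000000; exercise = 0.000000; V(3,1) = max -> 0.000000
  V(3,2) = exp(-r*dt) * [p*0.000000 + (1-p)*11.104188] = 5.785578; exercise = 2.273536; V(3,2) = max -> 5.785578
  V(3,3) = exp(-r*dt) * [p*11.104188 + (1-p)*26.110553] = 18.909033; exercise = 19.018140; V(3,3) = max -> 19.018140
  V(2,0) = exp(-r*dt) * [p*0.000000 + (1-p)*0.000000] = 0.000000; exercise = 0.000000; V(2,0) = max -> 0.000000
  V(2,1) = exp(-r*dt) * [p*0.000000 + (1-p)*5.785578] = 3.014440; exercise = 0.000000; V(2,1) = max -> 3.014440
  V(2,2) = exp(-r*dt) * [p*5.785578 + (1-p)*19.018140] = 12.672868; exercise = 11.104188; V(2,2) = max -> 12.672868
  V(1,0) = exp(-r*dt) * [p*0.000000 + (1-p)*3.014440] = 1.570604; exercise = 0.000000; V(1,0) = max -> 1.570604
  V(1,1) = exp(-r*dt) * [p*3.014440 + (1-p)*12.672868] = 8.042973; exercise = 2.273536; V(1,1) = max -> 8.042973
  V(0,0) = exp(-r*dt) * [p*1.570604 + (1-p)*8.042973] = 4.940919; exercise = 0.000000; V(0,0) = max -> 4.940919

Answer: Price = V(0,0) = 4.9409


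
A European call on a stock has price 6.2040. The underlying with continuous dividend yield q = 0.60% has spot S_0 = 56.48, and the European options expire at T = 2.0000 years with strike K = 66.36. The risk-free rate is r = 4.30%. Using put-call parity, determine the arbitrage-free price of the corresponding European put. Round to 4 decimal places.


Put-call parity: C - P = S_0 * exp(-qT) - K * exp(-rT).
S_0 * exp(-qT) = 56.4800 * 0.98807171 = 55.80629034
K * exp(-rT) = 66.3600 * 0.91759423 = 60.89155318
P = C - S*exp(-qT) + K*exp(-rT)
P = 6.2040 - 55.80629034 + 60.89155318 = 11.2893

Answer: Put price = 11.2893


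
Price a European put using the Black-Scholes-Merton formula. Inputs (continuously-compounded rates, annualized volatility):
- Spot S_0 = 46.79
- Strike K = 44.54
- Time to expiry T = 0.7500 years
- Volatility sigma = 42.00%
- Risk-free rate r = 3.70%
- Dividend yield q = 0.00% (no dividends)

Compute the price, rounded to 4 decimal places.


d1 = (ln(S/K) + (r - q + 0.5*sigma^2) * T) / (sigma * sqrt(T)) = 0.39364798
d2 = d1 - sigma * sqrt(T) = 0.02991731
exp(-rT) = 0.97263149; exp(-qT) = 1.00000000
P = K * exp(-rT) * N(-d2) - S_0 * exp(-qT) * N(-d1)
N(-d1) = 0.34692048; N(-d2) = 0.48806650
P = 44.5400 * 0.97263149 * 0.48806650 - 46.7900 * 1.00000000 * 0.34692048 = 4.9111

Answer: Price = 4.9111


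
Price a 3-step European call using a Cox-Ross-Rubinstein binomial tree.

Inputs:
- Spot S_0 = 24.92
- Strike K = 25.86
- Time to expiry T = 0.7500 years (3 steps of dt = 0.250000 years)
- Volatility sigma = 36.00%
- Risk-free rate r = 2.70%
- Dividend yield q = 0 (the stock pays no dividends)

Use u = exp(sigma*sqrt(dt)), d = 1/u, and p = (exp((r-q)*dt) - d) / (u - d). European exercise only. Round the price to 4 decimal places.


dt = T/N = 0.250000
u = exp(sigma*sqrt(dt)) = 1.197217; d = 1/u = 0.835270
p = (exp((r-q)*dt) - d) / (u - d) = 0.473833
Discount per step: exp(-r*dt) = 0.993273
Stock lattice S(k, i) with i counting down-moves:
  k=0: S(0,0) = 24.9200
  k=1: S(1,0) = 29.8347; S(1,1) = 20.8149
  k=2: S(2,0) = 35.7186; S(2,1) = 24.9200; S(2,2) = 17.3861
  k=3: S(3,0) = 42.7629; S(3,1) = 29.8347; S(3,2) = 20.8149; S(3,3) = 14.5221
Terminal payoffs V(N, i) = max(S_T - K, 0):
  V(3,0) = 16.902891; V(3,1) = 3.974657; V(3,2) = 0.000000; V(3,3) = 0.000000
Backward induction: V(k, i) = exp(-r*dt) * [p * V(k+1, i) + (1-p) * V(k+1, i+1)].
  V(2,0) = exp(-r*dt) * [p*16.902891 + (1-p)*3.974657] = 10.032536
  V(2,1) = exp(-r*dt) * [p*3.974657 + (1-p)*0.000000] = 1.870655
  V(2,2) = exp(-r*dt) * [p*0.000000 + (1-p)*0.000000] = 0.000000
  V(1,0) = exp(-r*dt) * [p*10.032536 + (1-p)*1.870655] = 5.699425
  V(1,1) = exp(-r*dt) * [p*1.870655 + (1-p)*0.000000] = 0.880416
  V(0,0) = exp(-r*dt) * [p*5.699425 + (1-p)*0.880416] = 3.142539

Answer: Price = V(0,0) = 3.1425


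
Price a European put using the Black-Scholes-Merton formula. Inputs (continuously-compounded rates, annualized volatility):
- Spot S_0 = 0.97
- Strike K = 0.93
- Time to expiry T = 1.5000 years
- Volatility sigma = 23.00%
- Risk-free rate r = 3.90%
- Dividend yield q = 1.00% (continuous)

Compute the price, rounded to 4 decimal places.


Answer: Price = 0.0681

Derivation:
d1 = (ln(S/K) + (r - q + 0.5*sigma^2) * T) / (sigma * sqrt(T)) = 0.44476516
d2 = d1 - sigma * sqrt(T) = 0.16307384
exp(-rT) = 0.94317824; exp(-qT) = 0.98511194
P = K * exp(-rT) * N(-d2) - S_0 * exp(-qT) * N(-d1)
N(-d1) = 0.32824474; N(-d2) = 0.43523015
P = 0.9300 * 0.94317824 * 0.43523015 - 0.9700 * 0.98511194 * 0.32824474 = 0.0681


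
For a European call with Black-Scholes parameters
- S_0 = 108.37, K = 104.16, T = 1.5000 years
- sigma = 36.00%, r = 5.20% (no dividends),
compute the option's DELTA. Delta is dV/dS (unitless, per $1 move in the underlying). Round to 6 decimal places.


Answer: Delta = 0.686952

Derivation:
d1 = 0.4872287293; d2 = 0.0463205756
phi(d1) = 0.3542917862; exp(-qT) = 1.0000000000; exp(-rT) = 0.9249644265
N(d1) = 0.6869518760
Delta = exp(-qT) * N(d1) = 1.0000000000 * 0.6869518760 = 0.686952


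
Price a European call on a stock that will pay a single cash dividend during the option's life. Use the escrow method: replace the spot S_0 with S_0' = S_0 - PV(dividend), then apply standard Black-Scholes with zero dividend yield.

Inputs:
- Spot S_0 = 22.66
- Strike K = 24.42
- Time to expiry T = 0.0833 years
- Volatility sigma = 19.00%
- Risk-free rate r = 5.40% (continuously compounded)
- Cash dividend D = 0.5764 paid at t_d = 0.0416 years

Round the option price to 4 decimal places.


PV(D) = D * exp(-r * t_d) = 0.5764 * 0.99775612 = 0.57510663
S_0' = S_0 - PV(D) = 22.6600 - 0.57510663 = 22.08489337
d1 = (ln(S_0'/K) + (r + sigma^2/2)*T) / (sigma*sqrt(T)) = -1.72340503
d2 = d1 - sigma*sqrt(T) = -1.77824233
exp(-rT) = 0.99551190
N(d1) = 0.04240765; N(d2) = 0.03768203
C = S_0' * N(d1) - K * exp(-rT) * N(d2) = 22.08489337 * 0.04240765 - 24.4200 * 0.99551190 * 0.03768203 = 0.0205

Answer: Price = 0.0205


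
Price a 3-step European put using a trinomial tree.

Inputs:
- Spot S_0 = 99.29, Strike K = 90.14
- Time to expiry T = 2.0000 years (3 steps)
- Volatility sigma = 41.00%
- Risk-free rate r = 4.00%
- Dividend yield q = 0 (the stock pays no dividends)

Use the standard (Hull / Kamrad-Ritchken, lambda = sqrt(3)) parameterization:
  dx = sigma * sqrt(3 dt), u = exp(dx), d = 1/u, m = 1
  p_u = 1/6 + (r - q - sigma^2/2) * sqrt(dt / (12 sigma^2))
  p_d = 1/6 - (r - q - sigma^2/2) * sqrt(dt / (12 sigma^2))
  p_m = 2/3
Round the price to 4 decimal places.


dt = T/N = 0.666667; dx = sigma*sqrt(3*dt) = 0.579828
u = exp(dx) = 1.785730; d = 1/u = 0.559995
p_u = 0.141343, p_m = 0.666667, p_d = 0.191990
Discount per step: exp(-r*dt) = 0.973686
Stock lattice S(k, j) with j the centered position index:
  k=0: S(0,+0) = 99.2900
  k=1: S(1,-1) = 55.6019; S(1,+0) = 99.2900; S(1,+1) = 177.3052
  k=2: S(2,-2) = 31.1368; S(2,-1) = 55.6019; S(2,+0) = 99.2900; S(2,+1) = 177.3052; S(2,+2) = 316.6193
  k=3: S(3,-3) = 17.4364; S(3,-2) = 31.1368; S(3,-1) = 55.6019; S(3,+0) = 99.2900; S(3,+1) = 177.3052; S(3,+2) = 316.6193; S(3,+3) = 565.3967
Terminal payoffs V(N, j) = max(K - S_T, 0):
  V(3,-3) = 72.703562; V(3,-2) = 59.003221; V(3,-1) = 34.538104; V(3,+0) = 0.000000; V(3,+1) = 0.000000; V(3,+2) = 0.000000; V(3,+3) = 0.000000
Backward induction: V(k, j) = exp(-r*dt) * [p_u * V(k+1, j+1) + p_m * V(k+1, j) + p_d * V(k+1, j-1)]
  V(2,-2) = exp(-r*dt) * [p_u*34.538104 + p_m*59.003221 + p_d*72.703562] = 56.644732
  V(2,-1) = exp(-r*dt) * [p_u*0.000000 + p_m*34.538104 + p_d*59.003221] = 33.449463
  V(2,+0) = exp(-r*dt) * [p_u*0.000000 + p_m*0.000000 + p_d*34.538104] = 6.456491
  V(2,+1) = exp(-r*dt) * [p_u*0.000000 + p_m*0.000000 + p_d*0.000000] = 0.000000
  V(2,+2) = exp(-r*dt) * [p_u*0.000000 + p_m*0.000000 + p_d*0.000000] = 0.000000
  V(1,-1) = exp(-r*dt) * [p_u*6.456491 + p_m*33.449463 + p_d*56.644732] = 33.190474
  V(1,+0) = exp(-r*dt) * [p_u*0.000000 + p_m*6.456491 + p_d*33.449463] = 10.444045
  V(1,+1) = exp(-r*dt) * [p_u*0.000000 + p_m*0.000000 + p_d*6.456491] = 1.206965
  V(0,+0) = exp(-r*dt) * [p_u*1.206965 + p_m*10.444045 + p_d*33.190474] = 13.150153

Answer: Price = V(0,0) = 13.1502


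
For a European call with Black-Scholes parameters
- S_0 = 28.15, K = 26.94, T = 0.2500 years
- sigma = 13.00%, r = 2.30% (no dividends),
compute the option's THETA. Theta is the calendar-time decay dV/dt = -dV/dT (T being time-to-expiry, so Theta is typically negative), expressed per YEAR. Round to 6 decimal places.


d1 = 0.7968874401; d2 = 0.7318874401
phi(d1) = 0.2904123907; exp(-qT) = 1.0000000000; exp(-rT) = 0.9942664996
Theta = -S*exp(-qT)*phi(d1)*sigma/(2*sqrt(T)) - r*K*exp(-rT)*N(d2) + q*S*exp(-qT)*N(d1)
N(d1) = 0.7872417970; N(d2) = 0.7678813636; sqrt(T) = 0.5000000000
Term 1 = -28.1500 * 1.0000000000 * 0.2904123907 * 0.1300 / (2 * 0.5000000000) = -1.0627641438
Term 2 = -0.0230 * 26.9400 * 0.9942664996 * 0.7678813636 = -0.4730666817
Term 3 = 0 (no dividend yield, q = 0)
Theta = -1.0627641438 + (-0.4730666817) + (0.0000000000) = -1.535831

Answer: Theta = -1.535831


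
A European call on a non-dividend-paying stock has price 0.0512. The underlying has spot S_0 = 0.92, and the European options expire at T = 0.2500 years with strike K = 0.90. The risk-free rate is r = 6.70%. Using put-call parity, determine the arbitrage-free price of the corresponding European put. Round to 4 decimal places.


Answer: Put price = 0.0163

Derivation:
Put-call parity: C - P = S_0 * exp(-qT) - K * exp(-rT).
S_0 * exp(-qT) = 0.9200 * 1.00000000 = 0.92000000
K * exp(-rT) = 0.9000 * 0.98338950 = 0.88505055
P = C - S*exp(-qT) + K*exp(-rT)
P = 0.0512 - 0.92000000 + 0.88505055 = 0.0163


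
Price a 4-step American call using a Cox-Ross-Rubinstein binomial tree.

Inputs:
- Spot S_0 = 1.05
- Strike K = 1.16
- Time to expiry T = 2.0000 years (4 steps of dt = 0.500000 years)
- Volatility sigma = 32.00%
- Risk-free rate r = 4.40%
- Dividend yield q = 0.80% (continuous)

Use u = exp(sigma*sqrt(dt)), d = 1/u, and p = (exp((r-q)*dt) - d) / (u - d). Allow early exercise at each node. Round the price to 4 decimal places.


dt = T/N = 0.500000
u = exp(sigma*sqrt(dt)) = 1.253919; d = 1/u = 0.797499
p = (exp((r-q)*dt) - d) / (u - d) = 0.483466
Discount per step: exp(-r*dt) = 0.978240
Stock lattice S(k, i) with i counting down-moves:
  k=0: S(0,0) = 1.0500
  k=1: S(1,0) = 1.3166; S(1,1) = 0.8374
  k=2: S(2,0) = 1.6509; S(2,1) = 1.0500; S(2,2) = 0.6678
  k=3: S(3,0) = 2.0701; S(3,1) = 1.3166; S(3,2) = 0.8374; S(3,3) = 0.5326
  k=4: S(4,0) = 2.5958; S(4,1) = 1.6509; S(4,2) = 1.0500; S(4,3) = 0.6678; S(4,4) = 0.4247
Terminal payoffs V(N, i) = max(S_T - K, 0):
  V(4,0) = 1.435779; V(4,1) = 0.490930; V(4,2) = 0.000000; V(4,3) = 0.000000; V(4,4) = 0.000000
Backward induction: V(k, i) = exp(-r*dt) * [p * V(k+1, i) + (1-p) * V(k+1, i+1)]; then take max(V_cont, immediate exercise) for American.
  V(3,0) = exp(-r*dt) * [p*1.435779 + (1-p)*0.490930] = 0.927110; exercise = 0.910133; V(3,0) = max -> 0.927110
  V(3,1) = exp(-r*dt) * [p*0.490930 + (1-p)*0.000000] = 0.232183; exercise = 0.156615; V(3,1) = max -> 0.232183
  V(3,2) = exp(-r*dt) * [p*0.000000 + (1-p)*0.000000] = 0.000000; exercise = 0.000000; V(3,2) = max -> 0.000000
  V(3,3) = exp(-r*dt) * [p*0.000000 + (1-p)*0.000000] = 0.000000; exercise = 0.000000; V(3,3) = max -> 0.000000
  V(2,0) = exp(-r*dt) * [p*0.927110 + (1-p)*0.232183] = 0.555794; exercise = 0.490930; V(2,0) = max -> 0.555794
  V(2,1) = exp(-r*dt) * [p*0.232183 + (1-p)*0.000000] = 0.109810; exercise = 0.000000; V(2,1) = max -> 0.109810
  V(2,2) = exp(-r*dt) * [p*0.000000 + (1-p)*0.000000] = 0.000000; exercise = 0.000000; V(2,2) = max -> 0.000000
  V(1,0) = exp(-r*dt) * [p*0.555794 + (1-p)*0.109810] = 0.318347; exercise = 0.156615; V(1,0) = max -> 0.318347
  V(1,1) = exp(-r*dt) * [p*0.109810 + (1-p)*0.000000] = 0.051934; exercise = 0.000000; V(1,1) = max -> 0.051934
  V(0,0) = exp(-r*dt) * [p*0.318347 + (1-p)*0.051934] = 0.176803; exercise = 0.000000; V(0,0) = max -> 0.176803

Answer: Price = V(0,0) = 0.1768


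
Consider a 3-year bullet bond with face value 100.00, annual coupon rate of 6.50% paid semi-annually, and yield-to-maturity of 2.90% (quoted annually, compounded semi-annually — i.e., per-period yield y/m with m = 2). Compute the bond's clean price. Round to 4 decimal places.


Coupon per period c = face * coupon_rate / m = 3.250000
Periods per year m = 2; per-period yield y/m = 0.014500
Number of cashflows N = 6
Cashflows (t years, CF_t, discount factor 1/(1+y/m)^(m*t), PV):
  t = 0.5000: CF_t = 3.250000, DF = 0.985707, PV = 3.203549
  t = 1.0000: CF_t = 3.250000, DF = 0.971619, PV = 3.157761
  t = 1.5000: CF_t = 3.250000, DF = 0.957732, PV = 3.112628
  t = 2.0000: CF_t = 3.250000, DF = 0.944043, PV = 3.068140
  t = 2.5000: CF_t = 3.250000, DF = 0.930550, PV = 3.024288
  t = 3.0000: CF_t = 103.250000, DF = 0.917250, PV = 94.706056
Price P = sum_t PV_t = 110.272421

Answer: Price = 110.2724


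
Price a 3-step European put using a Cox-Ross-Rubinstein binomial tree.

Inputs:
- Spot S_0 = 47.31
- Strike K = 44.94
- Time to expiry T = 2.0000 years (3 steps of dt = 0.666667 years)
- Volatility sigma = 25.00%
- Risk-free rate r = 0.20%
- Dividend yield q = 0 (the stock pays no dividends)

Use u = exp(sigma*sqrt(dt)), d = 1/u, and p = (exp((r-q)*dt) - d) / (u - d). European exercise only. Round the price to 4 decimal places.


dt = T/N = 0.666667
u = exp(sigma*sqrt(dt)) = 1.226450; d = 1/u = 0.815361
p = (exp((r-q)*dt) - d) / (u - d) = 0.452391
Discount per step: exp(-r*dt) = 0.998668
Stock lattice S(k, i) with i counting down-moves:
  k=0: S(0,0) = 47.3100
  k=1: S(1,0) = 58.0234; S(1,1) = 38.5747
  k=2: S(2,0) = 71.1628; S(2,1) = 47.3100; S(2,2) = 31.4523
  k=3: S(3,0) = 87.2776; S(3,1) = 58.0234; S(3,2) = 38.5747; S(3,3) = 25.6450
Terminal payoffs V(N, i) = max(K - S_T, 0):
  V(3,0) = 0.000000; V(3,1) = 0.000000; V(3,2) = 6.365264; V(3,3) = 19.294984
Backward induction: V(k, i) = exp(-r*dt) * [p * V(k+1, i) + (1-p) * V(k+1, i+1)].
  V(2,0) = exp(-r*dt) * [p*0.000000 + (1-p)*0.000000] = 0.000000
  V(2,1) = exp(-r*dt) * [p*0.000000 + (1-p)*6.365264] = 3.481032
  V(2,2) = exp(-r*dt) * [p*6.365264 + (1-p)*19.294984] = 13.427779
  V(1,0) = exp(-r*dt) * [p*0.000000 + (1-p)*3.481032] = 1.903704
  V(1,1) = exp(-r*dt) * [p*3.481032 + (1-p)*13.427779] = 8.916064
  V(0,0) = exp(-r*dt) * [p*1.903704 + (1-p)*8.916064] = 5.736083

Answer: Price = V(0,0) = 5.7361


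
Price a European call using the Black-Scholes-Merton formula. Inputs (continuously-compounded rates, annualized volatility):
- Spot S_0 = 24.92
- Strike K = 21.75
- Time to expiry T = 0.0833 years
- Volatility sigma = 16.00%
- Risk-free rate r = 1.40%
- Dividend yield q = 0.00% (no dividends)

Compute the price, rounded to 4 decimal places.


d1 = (ln(S/K) + (r - q + 0.5*sigma^2) * T) / (sigma * sqrt(T)) = 2.99465182
d2 = d1 - sigma * sqrt(T) = 2.94847303
exp(-rT) = 0.99883448; exp(-qT) = 1.00000000
C = S_0 * exp(-qT) * N(d1) - K * exp(-rT) * N(d2)
N(d1) = 0.99862621; N(d2) = 0.99840326
C = 24.9200 * 1.00000000 * 0.99862621 - 21.7500 * 0.99883448 * 0.99840326 = 3.1958

Answer: Price = 3.1958


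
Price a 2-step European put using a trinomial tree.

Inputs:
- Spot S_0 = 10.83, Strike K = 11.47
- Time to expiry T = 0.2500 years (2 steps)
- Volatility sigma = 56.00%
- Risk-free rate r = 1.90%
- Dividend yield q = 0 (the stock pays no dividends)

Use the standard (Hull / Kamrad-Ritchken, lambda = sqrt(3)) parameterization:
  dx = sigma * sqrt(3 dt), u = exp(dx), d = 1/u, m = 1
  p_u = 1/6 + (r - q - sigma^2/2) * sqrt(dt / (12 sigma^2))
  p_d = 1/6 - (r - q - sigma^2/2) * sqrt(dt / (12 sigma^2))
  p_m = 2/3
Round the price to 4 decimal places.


dt = T/N = 0.125000; dx = sigma*sqrt(3*dt) = 0.342929
u = exp(dx) = 1.409068; d = 1/u = 0.709689
p_u = 0.141552, p_m = 0.666667, p_d = 0.191781
Discount per step: exp(-r*dt) = 0.997628
Stock lattice S(k, j) with j the centered position index:
  k=0: S(0,+0) = 10.8300
  k=1: S(1,-1) = 7.6859; S(1,+0) = 10.8300; S(1,+1) = 15.2602
  k=2: S(2,-2) = 5.4546; S(2,-1) = 7.6859; S(2,+0) = 10.8300; S(2,+1) = 15.2602; S(2,+2) = 21.5027
Terminal payoffs V(N, j) = max(K - S_T, 0):
  V(2,-2) = 6.015380; V(2,-1) = 3.784069; V(2,+0) = 0.640000; V(2,+1) = 0.000000; V(2,+2) = 0.000000
Backward induction: V(k, j) = exp(-r*dt) * [p_u * V(k+1, j+1) + p_m * V(k+1, j) + p_d * V(k+1, j-1)]
  V(1,-1) = exp(-r*dt) * [p_u*0.640000 + p_m*3.784069 + p_d*6.015380] = 3.758007
  V(1,+0) = exp(-r*dt) * [p_u*0.000000 + p_m*0.640000 + p_d*3.784069] = 1.149646
  V(1,+1) = exp(-r*dt) * [p_u*0.000000 + p_m*0.000000 + p_d*0.640000] = 0.122449
  V(0,+0) = exp(-r*dt) * [p_u*0.122449 + p_m*1.149646 + p_d*3.758007] = 1.500910

Answer: Price = V(0,0) = 1.5009
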